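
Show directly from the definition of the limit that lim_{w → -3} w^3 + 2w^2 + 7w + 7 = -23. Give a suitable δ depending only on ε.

δ = min(1, ε/30)

Suppose ε > 0. We want δ > 0 such that 0 < |w + 3| < δ implies |(w^3 + 2w^2 + 7w + 7) + 23| < ε.
(w^3 + 2w^2 + 7w + 7) + 23 = w^3 + 2w^2 + 7w + 30 = (w + 3)(w^2 - w + 10).
So |(w^3 + 2w^2 + 7w + 7) + 23| = |w + 3|·|w^2 - w + 10|.
Assume first that |w + 3| < 1, so |w| < 4. Then |w^2 - w + 10| ≤ 4^2 + 4 + 10 = 30.
Hence |(w^3 + 2w^2 + 7w + 7) + 23| ≤ 30|w + 3| < ε provided |w + 3| < ε/30.
Take δ = min(1, ε/30). Then 0 < |w + 3| < δ gives both |w + 3| < 1 and |w + 3| < ε/30, so |(w^3 + 2w^2 + 7w + 7) + 23| < ε.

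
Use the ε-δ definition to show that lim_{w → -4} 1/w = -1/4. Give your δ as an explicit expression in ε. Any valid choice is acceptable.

Let ε > 0. We seek δ > 0 such that 0 < |w + 4| < δ implies |1/w + 1/4| < ε.
|1/w + 1/4| = |-4 − w|/(4·|w|) = |w + 4|/(4|w|).
Restrict δ ≤ 2. Then |w + 4| < 2 gives |w| > 2, so 4|w| > 8.
Then |1/w + 1/4| < |w + 4|/8, which is < ε when |w + 4| < 8ε.
Take δ = min(2, 8ε). Then 0 < |w + 4| < δ gives both |w + 4| < 2 and |w + 4| < 8ε, so |1/w + 1/4| < ε.

δ = min(2, 8ε)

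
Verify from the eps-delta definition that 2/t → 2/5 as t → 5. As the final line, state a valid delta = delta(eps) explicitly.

delta = min(5/2, (25/4)eps)

Let eps > 0. We seek delta > 0 such that 0 < |t − 5| < delta implies |2/t − (2/5)| < eps.
|2/t − (2/5)| = 2·|5 − t|/(5·|t|) = 2|t − 5|/(5|t|).
Require delta ≤ 5/2 so that |t| > 5 − 5/2 = 5/2, hence 5|t| > 25/2.
Then |2/t − (2/5)| < 2|t − 5|/(25/2), which is < eps when |t − 5| < (25/4)eps.
Take delta = min(5/2, (25/4)eps). Then 0 < |t − 5| < delta gives both |t − 5| < 5/2 and |t − 5| < (25/4)eps, so |2/t − (2/5)| < eps.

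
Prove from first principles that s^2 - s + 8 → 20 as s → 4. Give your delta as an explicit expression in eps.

delta = min(1, eps/8)

Suppose eps > 0. We want delta > 0 such that 0 < |s − 4| < delta implies |(s^2 - s + 8) − 20| < eps.
(s^2 - s + 8) − 20 = s^2 - s - 12 = (s − 4)(s + 3).
So |(s^2 - s + 8) − 20| = |s − 4|·|s + 3|.
Assume first that |s − 4| < 1, so |s| < 5. Then |s + 3| ≤ 5 + 3 = 8.
Hence |(s^2 - s + 8) − 20| ≤ 8|s − 4| < eps provided |s − 4| < eps/8.
Choosing delta = min(1, eps/8) ensures both conditions, hence |(s^2 - s + 8) − 20| < eps.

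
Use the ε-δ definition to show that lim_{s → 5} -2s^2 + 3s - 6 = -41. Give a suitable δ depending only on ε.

δ = min(1, ε/19)

Fix ε > 0. We want δ > 0 such that 0 < |s − 5| < δ implies |(-2s^2 + 3s - 6) + 41| < ε.
(-2s^2 + 3s - 6) + 41 = -2s^2 + 3s + 35 = (s − 5)(-2s - 7).
So |(-2s^2 + 3s - 6) + 41| = |s − 5|·|-2s - 7|.
Require δ ≤ 1. Then |s − 5| < 1 gives |s| < 6, and by the triangle inequality |-2s - 7| ≤ 2·6 + 7 = 19.
Hence |(-2s^2 + 3s - 6) + 41| ≤ 19|s − 5| < ε provided |s − 5| < ε/19.
Take δ = min(1, ε/19). Then 0 < |s − 5| < δ gives both |s − 5| < 1 and |s − 5| < ε/19, so |(-2s^2 + 3s - 6) + 41| < ε.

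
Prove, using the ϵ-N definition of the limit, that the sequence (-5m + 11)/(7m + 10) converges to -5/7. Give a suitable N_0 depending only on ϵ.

N_0 = (127/49)/ϵ

Let ϵ > 0. For m ≥ 1, |(-5m + 11)/(7m + 10) + 5/7| = |127|/(7(7m + 10)) = 127/(7(7m + 10)).
Since 7m + 10 ≥ 7m for m ≥ 1, this is ≤ 127/(7·7m) = (127/49)/m.
So |(-5m + 11)/(7m + 10) + 5/7| < ϵ whenever m > (127/49)/ϵ.
Take N_0 = (127/49)/ϵ. If m > N_0 then |(-5m + 11)/(7m + 10) + 5/7| ≤ (127/49)/m < ϵ.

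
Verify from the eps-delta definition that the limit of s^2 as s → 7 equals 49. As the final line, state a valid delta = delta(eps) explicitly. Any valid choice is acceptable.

Let eps > 0. We seek delta > 0 with 0 < |s − 7| < delta ⇒ |s^2 − 49| < eps.
Factor: s^2 − 49 = (s − 7)(s + 7), so |s^2 − 49| = |s − 7|·|s + 7|.
Restrict delta ≤ 1. Then |s − 7| < 1 gives |s| < 8, so by the triangle inequality |s + 7| ≤ 8 + 7 = 15.
Hence |s^2 − 49| ≤ 15|s − 7|, which is < eps once |s − 7| < eps/15.
Take delta = min(1, eps/15). If 0 < |s − 7| < delta then both bounds hold and |s^2 − 49| ≤ 15|s − 7| < 15·(eps/15) = eps.

delta = min(1, eps/15)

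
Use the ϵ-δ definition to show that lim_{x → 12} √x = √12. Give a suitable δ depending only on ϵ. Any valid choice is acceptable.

Let ϵ > 0. We want δ > 0 such that 0 < |x − 12| < δ implies |√x − √12| < ϵ.
Rationalise: √x − √12 = (x − 12)/(√x + √12), so |√x − √12| = |x − 12|/(√x + √12).
Restrict δ ≤ 12 so that |x − 12| < 12 forces x > 0, and then √x + √12 > √12.
Hence |√x − √12| < |x − 12|/√12, which is < ϵ once |x − 12| < √12·ϵ.
Take δ = min(12, √12·ϵ). If 0 < |x − 12| < δ then x > 0 and |√x − √12| < |x − 12|/√12 < ϵ.

δ = min(12, √12·ϵ)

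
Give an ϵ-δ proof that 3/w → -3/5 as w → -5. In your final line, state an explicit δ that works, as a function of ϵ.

δ = min(5/2, (25/6)ϵ)

Suppose ϵ > 0. We seek δ > 0 such that 0 < |w + 5| < δ implies |3/w + 3/5| < ϵ.
|3/w + 3/5| = 3·|-5 − w|/(5·|w|) = 3|w + 5|/(5|w|).
Restrict δ ≤ 5/2. Then |w + 5| < 5/2 gives |w| > 5/2, so 5|w| > 25/2.
Then |3/w + 3/5| < 3|w + 5|/(25/2), which is < ϵ when |w + 5| < (25/6)ϵ.
Take δ = min(5/2, (25/6)ϵ). Then 0 < |w + 5| < δ gives both |w + 5| < 5/2 and |w + 5| < (25/6)ϵ, so |3/w + 3/5| < ϵ.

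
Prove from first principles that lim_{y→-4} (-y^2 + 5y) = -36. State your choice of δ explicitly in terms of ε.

Fix ε > 0. We want δ > 0 such that 0 < |y + 4| < δ implies |(-y^2 + 5y) + 36| < ε.
(-y^2 + 5y) + 36 = -y^2 + 5y + 36 = (y + 4)(-y + 9).
So |(-y^2 + 5y) + 36| = |y + 4|·|-y + 9|.
Assume first that |y + 4| < 2, so |y| < 6. Then |-y + 9| ≤ 6 + 9 = 15.
Hence |(-y^2 + 5y) + 36| ≤ 15|y + 4| < ε provided |y + 4| < ε/15.
Choosing δ = min(2, ε/15) ensures both conditions, hence |(-y^2 + 5y) + 36| < ε.

δ = min(2, ε/15)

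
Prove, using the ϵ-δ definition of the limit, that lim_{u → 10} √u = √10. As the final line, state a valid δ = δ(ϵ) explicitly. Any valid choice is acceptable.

δ = min(10, √10·ϵ)

Fix ϵ > 0. We want δ > 0 such that 0 < |u − 10| < δ implies |√u − √10| < ϵ.
Multiplying by the conjugate, |√u − √10| = |u − 10|/(√u + √10).
Restrict δ ≤ 10 so that |u − 10| < 10 forces u > 0, and then √u + √10 > √10.
Hence |√u − √10| < |u − 10|/√10, which is < ϵ once |u − 10| < √10·ϵ.
Take δ = min(10, √10·ϵ). If 0 < |u − 10| < δ then u > 0 and |√u − √10| < |u − 10|/√10 < ϵ.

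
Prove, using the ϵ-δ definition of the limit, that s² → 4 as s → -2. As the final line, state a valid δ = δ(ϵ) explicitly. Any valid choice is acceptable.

δ = min(1, ϵ/5)

Suppose ϵ > 0. We seek δ > 0 with 0 < |s + 2| < δ ⇒ |s² − 4| < ϵ.
Factor: s² − 4 = (s + 2)(s - 2), so |s² − 4| = |s + 2|·|s - 2|.
Impose δ ≤ 1 so that |s| < 3; then |s - 2| ≤ 5.
Hence |s² − 4| ≤ 5|s + 2|, which is < ϵ once |s + 2| < ϵ/5.
Take δ = min(1, ϵ/5). If 0 < |s + 2| < δ then both bounds hold and |s² − 4| ≤ 5|s + 2| < 5·(ϵ/5) = ϵ.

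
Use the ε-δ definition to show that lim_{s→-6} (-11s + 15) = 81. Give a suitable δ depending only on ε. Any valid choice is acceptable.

δ = ε/11

Suppose ε > 0. We need δ > 0 so that 0 < |s + 6| < δ implies |(-11s + 15) − 81| < ε.
Since (-11s + 15) − 81 = -11(s + 6), we have |(-11s + 15) − 81| = 11|s + 6|.
Thus it suffices that |s + 6| < ε/11.
Take δ = ε/11. If 0 < |s + 6| < δ then |(-11s + 15) − 81| = 11|s + 6| < 11·(ε/11) = ε.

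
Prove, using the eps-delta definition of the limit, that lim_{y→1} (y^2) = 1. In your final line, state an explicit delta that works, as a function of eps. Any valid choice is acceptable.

delta = min(2, eps/4)

Let eps > 0. We seek delta > 0 with 0 < |y − 1| < delta ⇒ |y^2 − 1| < eps.
Factor: y^2 − 1 = (y − 1)(y + 1), so |y^2 − 1| = |y − 1|·|y + 1|.
Restrict delta ≤ 2. Then |y − 1| < 2 gives |y| < 3, so by the triangle inequality |y + 1| ≤ 3 + 1 = 4.
Hence |y^2 − 1| ≤ 4|y − 1|, which is < eps once |y − 1| < eps/4.
Take delta = min(2, eps/4). If 0 < |y − 1| < delta then both bounds hold and |y^2 − 1| ≤ 4|y − 1| < 4·(eps/4) = eps.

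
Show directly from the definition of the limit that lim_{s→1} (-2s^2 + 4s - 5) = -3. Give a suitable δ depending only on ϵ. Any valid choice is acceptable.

Let ϵ > 0 be given. We want δ > 0 such that 0 < |s − 1| < δ implies |(-2s^2 + 4s - 5) + 3| < ϵ.
(-2s^2 + 4s - 5) + 3 = -2s^2 + 4s - 2 = (s − 1)(-2s + 2).
So |(-2s^2 + 4s - 5) + 3| = |s − 1|·|-2s + 2|.
Assume first that |s − 1| < 2, so |s| < 3. Then |-2s + 2| ≤ 2·3 + 2 = 8.
Hence |(-2s^2 + 4s - 5) + 3| ≤ 8|s − 1| < ϵ provided |s − 1| < ϵ/8.
Take δ = min(2, ϵ/8). Then 0 < |s − 1| < δ gives both |s − 1| < 2 and |s − 1| < ϵ/8, so |(-2s^2 + 4s - 5) + 3| < ϵ.

δ = min(2, ϵ/8)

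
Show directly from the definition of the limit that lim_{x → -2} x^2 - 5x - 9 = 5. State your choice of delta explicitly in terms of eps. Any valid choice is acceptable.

Fix eps > 0. We want delta > 0 such that 0 < |x + 2| < delta implies |(x^2 - 5x - 9) − 5| < eps.
(x^2 - 5x - 9) − 5 = x^2 - 5x - 14 = (x + 2)(x - 7).
So |(x^2 - 5x - 9) − 5| = |x + 2|·|x - 7|.
Require delta ≤ 1. Then |x + 2| < 1 gives |x| < 3, and by the triangle inequality |x - 7| ≤ 3 + 7 = 10.
Hence |(x^2 - 5x - 9) − 5| ≤ 10|x + 2| < eps provided |x + 2| < eps/10.
Take delta = min(1, eps/10). Then 0 < |x + 2| < delta gives both |x + 2| < 1 and |x + 2| < eps/10, so |(x^2 - 5x - 9) − 5| < eps.

delta = min(1, eps/10)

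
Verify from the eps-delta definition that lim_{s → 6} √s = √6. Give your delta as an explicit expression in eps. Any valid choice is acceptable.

delta = min(6, √6·eps)

Let eps > 0 be given. We want delta > 0 such that 0 < |s − 6| < delta implies |√s − √6| < eps.
Rationalise: √s − √6 = (s − 6)/(√s + √6), so |√s − √6| = |s − 6|/(√s + √6).
Restrict delta ≤ 6 so that |s − 6| < 6 forces s > 0, and then √s + √6 > √6.
Hence |√s − √6| < |s − 6|/√6, which is < eps once |s − 6| < √6·eps.
Take delta = min(6, √6·eps). If 0 < |s − 6| < delta then s > 0 and |√s − √6| < |s − 6|/√6 < eps.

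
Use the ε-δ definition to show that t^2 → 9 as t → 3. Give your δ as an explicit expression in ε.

δ = min(1, ε/7)

Fix ε > 0. We seek δ > 0 with 0 < |t − 3| < δ ⇒ |t^2 − 9| < ε.
Factor: t^2 − 9 = (t − 3)(t + 3), so |t^2 − 9| = |t − 3|·|t + 3|.
Impose δ ≤ 1 so that |t| < 4; then |t + 3| ≤ 7.
Hence |t^2 − 9| ≤ 7|t − 3|, which is < ε once |t − 3| < ε/7.
Take δ = min(1, ε/7). If 0 < |t − 3| < δ then both bounds hold and |t^2 − 9| ≤ 7|t − 3| < 7·(ε/7) = ε.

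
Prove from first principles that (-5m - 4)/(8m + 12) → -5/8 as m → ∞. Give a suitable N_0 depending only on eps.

Let eps > 0. For m ≥ 1, |(-5m - 4)/(8m + 12) + 5/8| = |28|/(8(8m + 12)) = 28/(8(8m + 12)).
Since 8m + 12 ≥ 8m for m ≥ 1, this is ≤ 28/(8·8m) = (7/16)/m.
So |(-5m - 4)/(8m + 12) + 5/8| < eps whenever m > (7/16)/eps.
Take N_0 = (7/16)/eps. If m > N_0 then |(-5m - 4)/(8m + 12) + 5/8| ≤ (7/16)/m < eps.

N_0 = (7/16)/eps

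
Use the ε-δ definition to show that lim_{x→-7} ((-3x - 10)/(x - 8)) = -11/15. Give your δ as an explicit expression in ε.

δ = min(15/2, (225/68)ε)

Fix ε > 0. We want δ > 0 with 0 < |x + 7| < δ ⇒ |(-3x - 10)/(x - 8) + 11/15| < ε.
Combining over a common denominator, (-3x - 10)/(x - 8) + 11/15 = [(-3x - 10)·(-15) − 11·(x - 8)] / [(-15)·(x - 8)] = 34(x + 7) / ((-15)(x - 8)).
So |(-3x - 10)/(x - 8) + 11/15| = 34|x + 7| / (15·|x − 8|).
Restrict δ ≤ 15/2. Then |x + 7| < 15/2 gives |x − 8| = |(x + 7) + (-15)| ≥ 15 − 15/2 = 15/2.
Hence |(-3x - 10)/(x - 8) + 11/15| < 34|x + 7|/(15·(15/2)) = (68/225)|x + 7|, which is < ε once |x + 7| < (225/68)ε.
Take δ = min(15/2, (225/68)ε). Then 0 < |x + 7| < δ forces both bounds, so |(-3x - 10)/(x - 8) + 11/15| < ε.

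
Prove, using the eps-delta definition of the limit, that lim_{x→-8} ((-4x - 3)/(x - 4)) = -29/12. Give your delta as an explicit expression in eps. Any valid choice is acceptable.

Suppose eps > 0. We want delta > 0 with 0 < |x + 8| < delta ⇒ |(-4x - 3)/(x - 4) + 29/12| < eps.
Combining over a common denominator, (-4x - 3)/(x - 4) + 29/12 = [(-4x - 3)·(-12) − 29·(x - 4)] / [(-12)·(x - 4)] = 19(x + 8) / ((-12)(x - 4)).
So |(-4x - 3)/(x - 4) + 29/12| = 19|x + 8| / (12·|x − 4|).
Restrict delta ≤ 6. Then |x + 8| < 6 gives |x − 4| = |(x + 8) + (-12)| ≥ 12 − 6 = 6.
Hence |(-4x - 3)/(x - 4) + 29/12| < 19|x + 8|/(12·6) = (19/72)|x + 8|, which is < eps once |x + 8| < (72/19)eps.
Take delta = min(6, (72/19)eps). Then 0 < |x + 8| < delta forces both bounds, so |(-4x - 3)/(x - 4) + 29/12| < eps.

delta = min(6, (72/19)eps)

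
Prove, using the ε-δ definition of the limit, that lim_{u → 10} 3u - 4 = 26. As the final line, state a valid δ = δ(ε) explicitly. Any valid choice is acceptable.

δ = ε/3

Let ε > 0 be given. We need δ > 0 so that 0 < |u − 10| < δ implies |(3u - 4) − 26| < ε.
|(3u - 4) − 26| = |3u - 30| = 3|u − 10|.
So 3|u − 10| < ε exactly when |u − 10| < ε/3.
Choosing δ = ε/3 gives |(3u - 4) − 26| = 3|u − 10| < ε whenever |u − 10| < δ.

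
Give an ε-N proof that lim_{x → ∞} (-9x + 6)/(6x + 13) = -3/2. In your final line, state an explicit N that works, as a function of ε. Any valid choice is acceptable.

Suppose ε > 0. We seek N > 0 such that x > N implies |(-9x + 6)/(6x + 13) + 3/2| < ε.
(-9x + 6)/(6x + 13) + 3/2 = (6(-9x + 6) − (-9)(6x + 13)) / (6(6x + 13)) = 153/(6(6x + 13)).
For x > 0 we have 6x + 13 > 6x, so |(-9x + 6)/(6x + 13) + 3/2| = 153/(6(6x + 13)) < 153/(6·6x) = (17/4)/x.
Thus |(-9x + 6)/(6x + 13) + 3/2| < ε whenever x > (17/4)/ε.
Take N = (17/4)/ε. If x > N then |(-9x + 6)/(6x + 13) + 3/2| < (17/4)/x < ε.

N = (17/4)/ε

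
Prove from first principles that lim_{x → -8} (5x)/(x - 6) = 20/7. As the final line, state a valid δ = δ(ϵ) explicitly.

δ = min(7, (49/15)ϵ)

Suppose ϵ > 0. We want δ > 0 with 0 < |x + 8| < δ ⇒ |(5x)/(x - 6) − (20/7)| < ϵ.
Combining over a common denominator, (5x)/(x - 6) − (20/7) = [(5x)·(-14) − (-40)·(x - 6)] / [(-14)·(x - 6)] = -30(x + 8) / ((-14)(x - 6)).
So |(5x)/(x - 6) − (20/7)| = 30|x + 8| / (14·|x − 6|).
Restrict δ ≤ 7. Then |x + 8| < 7 gives |x − 6| = |(x + 8) + (-14)| ≥ 14 − 7 = 7.
Hence |(5x)/(x - 6) − (20/7)| < 30|x + 8|/(14·7) = (15/49)|x + 8|, which is < ϵ once |x + 8| < (49/15)ϵ.
Take δ = min(7, (49/15)ϵ). Then 0 < |x + 8| < δ forces both bounds, so |(5x)/(x - 6) − (20/7)| < ϵ.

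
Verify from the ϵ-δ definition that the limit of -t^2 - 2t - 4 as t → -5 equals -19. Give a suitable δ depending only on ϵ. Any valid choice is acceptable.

δ = min(1, ϵ/9)

Let ϵ > 0. We want δ > 0 such that 0 < |t + 5| < δ implies |(-t^2 - 2t - 4) + 19| < ϵ.
(-t^2 - 2t - 4) + 19 = -t^2 - 2t + 15 = (t + 5)(-t + 3).
So |(-t^2 - 2t - 4) + 19| = |t + 5|·|-t + 3|.
Require δ ≤ 1. Then |t + 5| < 1 gives |t| < 6, and by the triangle inequality |-t + 3| ≤ 6 + 3 = 9.
Hence |(-t^2 - 2t - 4) + 19| ≤ 9|t + 5| < ϵ provided |t + 5| < ϵ/9.
Choosing δ = min(1, ϵ/9) ensures both conditions, hence |(-t^2 - 2t - 4) + 19| < ϵ.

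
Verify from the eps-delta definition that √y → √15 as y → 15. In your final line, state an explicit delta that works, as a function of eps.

delta = min(15, √15·eps)

Let eps > 0. We want delta > 0 such that 0 < |y − 15| < delta implies |√y − √15| < eps.
Multiplying by the conjugate, |√y − √15| = |y − 15|/(√y + √15).
Restrict delta ≤ 15 so that |y − 15| < 15 forces y > 0, and then √y + √15 > √15.
Hence |√y − √15| < |y − 15|/√15, which is < eps once |y − 15| < √15·eps.
Take delta = min(15, √15·eps). If 0 < |y − 15| < delta then y > 0 and |√y − √15| < |y − 15|/√15 < eps.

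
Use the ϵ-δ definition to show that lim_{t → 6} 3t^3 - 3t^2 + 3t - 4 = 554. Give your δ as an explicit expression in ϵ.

δ = min(1, ϵ/345)

Suppose ϵ > 0. We want δ > 0 such that 0 < |t − 6| < δ implies |(3t^3 - 3t^2 + 3t - 4) − 554| < ϵ.
(3t^3 - 3t^2 + 3t - 4) − 554 = 3t^3 - 3t^2 + 3t - 558 = (t − 6)(3t^2 + 15t + 93).
So |(3t^3 - 3t^2 + 3t - 4) − 554| = |t − 6|·|3t^2 + 15t + 93|.
Require δ ≤ 1. Then |t − 6| < 1 gives |t| < 7, and by the triangle inequality |3t^2 + 15t + 93| ≤ 3·7^2 + 15·7 + 93 = 345.
Hence |(3t^3 - 3t^2 + 3t - 4) − 554| ≤ 345|t − 6| < ϵ provided |t − 6| < ϵ/345.
Take δ = min(1, ϵ/345). Then 0 < |t − 6| < δ gives both |t − 6| < 1 and |t − 6| < ϵ/345, so |(3t^3 - 3t^2 + 3t - 4) − 554| < ϵ.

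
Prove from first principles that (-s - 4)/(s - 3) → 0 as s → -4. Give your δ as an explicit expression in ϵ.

δ = min(7/2, (7/2)ϵ)

Let ϵ > 0. We want δ > 0 with 0 < |s + 4| < δ ⇒ |(-s - 4)/(s - 3) − 0| < ϵ.
Combining over a common denominator, (-s - 4)/(s - 3) − 0 = [(-s - 4)·(-7) − 0·(s - 3)] / [(-7)·(s - 3)] = 7(s + 4) / ((-7)(s - 3)).
So |(-s - 4)/(s - 3) − 0| = 7|s + 4| / (7·|s − 3|).
Require δ ≤ 7/2, so |s − 3| ≥ |-7| − |s + 4| > 7 − 7/2 = 7/2.
Hence |(-s - 4)/(s - 3) − 0| < 7|s + 4|/(7·(7/2)) = (2/7)|s + 4|, which is < ϵ once |s + 4| < (7/2)ϵ.
Take δ = min(7/2, (7/2)ϵ). Then 0 < |s + 4| < δ forces both bounds, so |(-s - 4)/(s - 3) − 0| < ϵ.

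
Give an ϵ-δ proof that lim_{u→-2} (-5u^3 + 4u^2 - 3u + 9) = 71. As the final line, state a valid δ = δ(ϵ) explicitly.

δ = min(2, ϵ/167)

Let ϵ > 0 be given. We want δ > 0 such that 0 < |u + 2| < δ implies |(-5u^3 + 4u^2 - 3u + 9) − 71| < ϵ.
(-5u^3 + 4u^2 - 3u + 9) − 71 = -5u^3 + 4u^2 - 3u - 62 = (u + 2)(-5u^2 + 14u - 31).
So |(-5u^3 + 4u^2 - 3u + 9) − 71| = |u + 2|·|-5u^2 + 14u - 31|.
Assume first that |u + 2| < 2, so |u| < 4. Then |-5u^2 + 14u - 31| ≤ 5·4^2 + 14·4 + 31 = 167.
Hence |(-5u^3 + 4u^2 - 3u + 9) − 71| ≤ 167|u + 2| < ϵ provided |u + 2| < ϵ/167.
Take δ = min(2, ϵ/167). Then 0 < |u + 2| < δ gives both |u + 2| < 2 and |u + 2| < ϵ/167, so |(-5u^3 + 4u^2 - 3u + 9) − 71| < ϵ.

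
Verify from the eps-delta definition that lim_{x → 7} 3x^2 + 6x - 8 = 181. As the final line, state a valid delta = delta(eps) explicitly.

Suppose eps > 0. We want delta > 0 such that 0 < |x − 7| < delta implies |(3x^2 + 6x - 8) − 181| < eps.
(3x^2 + 6x - 8) − 181 = 3x^2 + 6x - 189 = (x − 7)(3x + 27).
So |(3x^2 + 6x - 8) − 181| = |x − 7|·|3x + 27|.
Assume first that |x − 7| < 1, so |x| < 8. Then |3x + 27| ≤ 3·8 + 27 = 51.
Hence |(3x^2 + 6x - 8) − 181| ≤ 51|x − 7| < eps provided |x − 7| < eps/51.
Take delta = min(1, eps/51). Then 0 < |x − 7| < delta gives both |x − 7| < 1 and |x − 7| < eps/51, so |(3x^2 + 6x - 8) − 181| < eps.

delta = min(1, eps/51)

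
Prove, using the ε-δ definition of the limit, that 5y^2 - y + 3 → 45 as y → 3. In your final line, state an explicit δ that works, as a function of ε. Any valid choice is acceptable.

Fix ε > 0. We want δ > 0 such that 0 < |y − 3| < δ implies |(5y^2 - y + 3) − 45| < ε.
(5y^2 - y + 3) − 45 = 5y^2 - y - 42 = (y − 3)(5y + 14).
So |(5y^2 - y + 3) − 45| = |y − 3|·|5y + 14|.
Assume first that |y − 3| < 2, so |y| < 5. Then |5y + 14| ≤ 5·5 + 14 = 39.
Hence |(5y^2 - y + 3) − 45| ≤ 39|y − 3| < ε provided |y − 3| < ε/39.
Take δ = min(2, ε/39). Then 0 < |y − 3| < δ gives both |y − 3| < 2 and |y − 3| < ε/39, so |(5y^2 - y + 3) − 45| < ε.

δ = min(2, ε/39)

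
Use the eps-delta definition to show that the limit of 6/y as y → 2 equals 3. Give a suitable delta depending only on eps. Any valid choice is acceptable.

delta = min(1, (1/3)eps)

Suppose eps > 0. We seek delta > 0 such that 0 < |y − 2| < delta implies |6/y − 3| < eps.
|6/y − 3| = 6·|2 − y|/(2·|y|) = 6|y − 2|/(2|y|).
Require delta ≤ 1 so that |y| > 2 − 1 = 1, hence 2|y| > 2.
Then |6/y − 3| < 6|y − 2|/2, which is < eps when |y − 2| < (1/3)eps.
Take delta = min(1, (1/3)eps). Then 0 < |y − 2| < delta gives both |y − 2| < 1 and |y − 2| < (1/3)eps, so |6/y − 3| < eps.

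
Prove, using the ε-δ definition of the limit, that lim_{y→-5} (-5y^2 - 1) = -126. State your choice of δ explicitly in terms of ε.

Fix ε > 0. We want δ > 0 such that 0 < |y + 5| < δ implies |(-5y^2 - 1) + 126| < ε.
(-5y^2 - 1) + 126 = -5y^2 + 125 = (y + 5)(-5y + 25).
So |(-5y^2 - 1) + 126| = |y + 5|·|-5y + 25|.
Require δ ≤ 2. Then |y + 5| < 2 gives |y| < 7, and by the triangle inequality |-5y + 25| ≤ 5·7 + 25 = 60.
Hence |(-5y^2 - 1) + 126| ≤ 60|y + 5| < ε provided |y + 5| < ε/60.
Take δ = min(2, ε/60). Then 0 < |y + 5| < δ gives both |y + 5| < 2 and |y + 5| < ε/60, so |(-5y^2 - 1) + 126| < ε.

δ = min(2, ε/60)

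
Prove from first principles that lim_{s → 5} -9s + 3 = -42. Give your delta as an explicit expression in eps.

delta = eps/9

Let eps > 0. We need delta > 0 so that 0 < |s − 5| < delta implies |(-9s + 3) + 42| < eps.
Since (-9s + 3) + 42 = -9(s − 5), we have |(-9s + 3) + 42| = 9|s − 5|.
Thus it suffices that |s − 5| < eps/9.
Take delta = eps/9. If 0 < |s − 5| < delta then |(-9s + 3) + 42| = 9|s − 5| < 9·(eps/9) = eps.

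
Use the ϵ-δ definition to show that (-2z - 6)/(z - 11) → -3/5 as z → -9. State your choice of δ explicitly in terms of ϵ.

δ = min(10, (50/7)ϵ)

Let ϵ > 0. We want δ > 0 with 0 < |z + 9| < δ ⇒ |(-2z - 6)/(z - 11) + 3/5| < ϵ.
Combining over a common denominator, (-2z - 6)/(z - 11) + 3/5 = [(-2z - 6)·(-20) − 12·(z - 11)] / [(-20)·(z - 11)] = 28(z + 9) / ((-20)(z - 11)).
So |(-2z - 6)/(z - 11) + 3/5| = 28|z + 9| / (20·|z − 11|).
Restrict δ ≤ 10. Then |z + 9| < 10 gives |z − 11| = |(z + 9) + (-20)| ≥ 20 − 10 = 10.
Hence |(-2z - 6)/(z - 11) + 3/5| < 28|z + 9|/(20·10) = (7/50)|z + 9|, which is < ϵ once |z + 9| < (50/7)ϵ.
Take δ = min(10, (50/7)ϵ). Then 0 < |z + 9| < δ forces both bounds, so |(-2z - 6)/(z - 11) + 3/5| < ϵ.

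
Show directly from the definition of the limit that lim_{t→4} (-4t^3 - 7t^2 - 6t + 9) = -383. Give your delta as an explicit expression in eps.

Suppose eps > 0. We want delta > 0 such that 0 < |t − 4| < delta implies |(-4t^3 - 7t^2 - 6t + 9) + 383| < eps.
(-4t^3 - 7t^2 - 6t + 9) + 383 = -4t^3 - 7t^2 - 6t + 392 = (t − 4)(-4t^2 - 23t - 98).
So |(-4t^3 - 7t^2 - 6t + 9) + 383| = |t − 4|·|-4t^2 - 23t - 98|.
Assume first that |t − 4| < 1, so |t| < 5. Then |-4t^2 - 23t - 98| ≤ 4·5^2 + 23·5 + 98 = 313.
Hence |(-4t^3 - 7t^2 - 6t + 9) + 383| ≤ 313|t − 4| < eps provided |t − 4| < eps/313.
Choosing delta = min(1, eps/313) ensures both conditions, hence |(-4t^3 - 7t^2 - 6t + 9) + 383| < eps.

delta = min(1, eps/313)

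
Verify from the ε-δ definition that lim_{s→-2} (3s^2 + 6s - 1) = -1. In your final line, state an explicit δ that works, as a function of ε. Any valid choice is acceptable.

δ = min(1, ε/9)

Let ε > 0 be given. We want δ > 0 such that 0 < |s + 2| < δ implies |(3s^2 + 6s - 1) + 1| < ε.
(3s^2 + 6s - 1) + 1 = 3s^2 + 6s = (s + 2)(3s).
So |(3s^2 + 6s - 1) + 1| = |s + 2|·|3s|.
Assume first that |s + 2| < 1, so |s| < 3. Then |3s| ≤ 3·3 = 9.
Hence |(3s^2 + 6s - 1) + 1| ≤ 9|s + 2| < ε provided |s + 2| < ε/9.
Choosing δ = min(1, ε/9) ensures both conditions, hence |(3s^2 + 6s - 1) + 1| < ε.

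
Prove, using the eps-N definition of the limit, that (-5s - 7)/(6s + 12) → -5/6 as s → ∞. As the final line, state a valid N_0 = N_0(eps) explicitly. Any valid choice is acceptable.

N_0 = (1/2)/eps

Let eps > 0 be given. We seek N_0 > 0 such that s > N_0 implies |(-5s - 7)/(6s + 12) + 5/6| < eps.
(-5s - 7)/(6s + 12) + 5/6 = (6(-5s - 7) − (-5)(6s + 12)) / (6(6s + 12)) = 18/(6(6s + 12)).
For s > 0 we have 6s + 12 > 6s, so |(-5s - 7)/(6s + 12) + 5/6| = 18/(6(6s + 12)) < 18/(6·6s) = (1/2)/s.
Thus |(-5s - 7)/(6s + 12) + 5/6| < eps whenever s > (1/2)/eps.
Take N_0 = (1/2)/eps. If s > N_0 then |(-5s - 7)/(6s + 12) + 5/6| < (1/2)/s < eps.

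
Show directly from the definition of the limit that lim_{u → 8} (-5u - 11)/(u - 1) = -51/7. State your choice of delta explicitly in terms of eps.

Let eps > 0. We want delta > 0 with 0 < |u − 8| < delta ⇒ |(-5u - 11)/(u - 1) + 51/7| < eps.
Combining over a common denominator, (-5u - 11)/(u - 1) + 51/7 = [(-5u - 11)·7 − (-51)·(u - 1)] / [7·(u - 1)] = 16(u − 8) / (7(u - 1)).
So |(-5u - 11)/(u - 1) + 51/7| = 16|u − 8| / (7·|u − 1|).
Restrict delta ≤ 7/2. Then |u − 8| < 7/2 gives |u − 1| = |(u − 8) + 7| ≥ 7 − 7/2 = 7/2.
Hence |(-5u - 11)/(u - 1) + 51/7| < 16|u − 8|/(7·(7/2)) = (32/49)|u − 8|, which is < eps once |u − 8| < (49/32)eps.
Take delta = min(7/2, (49/32)eps). Then 0 < |u − 8| < delta forces both bounds, so |(-5u - 11)/(u - 1) + 51/7| < eps.

delta = min(7/2, (49/32)eps)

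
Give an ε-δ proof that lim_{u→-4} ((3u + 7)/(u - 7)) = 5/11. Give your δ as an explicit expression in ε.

Let ε > 0. We want δ > 0 with 0 < |u + 4| < δ ⇒ |(3u + 7)/(u - 7) − (5/11)| < ε.
Combining over a common denominator, (3u + 7)/(u - 7) − (5/11) = [(3u + 7)·(-11) − (-5)·(u - 7)] / [(-11)·(u - 7)] = -28(u + 4) / ((-11)(u - 7)).
So |(3u + 7)/(u - 7) − (5/11)| = 28|u + 4| / (11·|u − 7|).
Restrict δ ≤ 11/2. Then |u + 4| < 11/2 gives |u − 7| = |(u + 4) + (-11)| ≥ 11 − 11/2 = 11/2.
Hence |(3u + 7)/(u - 7) − (5/11)| < 28|u + 4|/(11·(11/2)) = (56/121)|u + 4|, which is < ε once |u + 4| < (121/56)ε.
Take δ = min(11/2, (121/56)ε). Then 0 < |u + 4| < δ forces both bounds, so |(3u + 7)/(u - 7) − (5/11)| < ε.

δ = min(11/2, (121/56)ε)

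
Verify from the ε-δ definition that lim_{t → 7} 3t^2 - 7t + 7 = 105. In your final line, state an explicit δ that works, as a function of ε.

Let ε > 0. We want δ > 0 such that 0 < |t − 7| < δ implies |(3t^2 - 7t + 7) − 105| < ε.
(3t^2 - 7t + 7) − 105 = 3t^2 - 7t - 98 = (t − 7)(3t + 14).
So |(3t^2 - 7t + 7) − 105| = |t − 7|·|3t + 14|.
Assume first that |t − 7| < 1, so |t| < 8. Then |3t + 14| ≤ 3·8 + 14 = 38.
Hence |(3t^2 - 7t + 7) − 105| ≤ 38|t − 7| < ε provided |t − 7| < ε/38.
Take δ = min(1, ε/38). Then 0 < |t − 7| < δ gives both |t − 7| < 1 and |t − 7| < ε/38, so |(3t^2 - 7t + 7) − 105| < ε.

δ = min(1, ε/38)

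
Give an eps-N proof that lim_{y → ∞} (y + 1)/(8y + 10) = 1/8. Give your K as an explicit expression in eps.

Let eps > 0. We seek K > 0 such that y > K implies |(y + 1)/(8y + 10) − (1/8)| < eps.
(y + 1)/(8y + 10) − (1/8) = (8(y + 1) − (8y + 10)) / (8(8y + 10)) = -2/(8(8y + 10)).
For y > 0 we have 8y + 10 > 8y, so |(y + 1)/(8y + 10) − (1/8)| = 2/(8(8y + 10)) < 2/(8·8y) = (1/32)/y.
Thus |(y + 1)/(8y + 10) − (1/8)| < eps whenever y > (1/32)/eps.
Take K = (1/32)/eps. If y > K then |(y + 1)/(8y + 10) − (1/8)| < (1/32)/y < eps.

K = (1/32)/eps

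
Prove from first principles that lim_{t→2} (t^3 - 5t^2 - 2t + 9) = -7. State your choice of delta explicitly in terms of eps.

Let eps > 0. We want delta > 0 such that 0 < |t − 2| < delta implies |(t^3 - 5t^2 - 2t + 9) + 7| < eps.
(t^3 - 5t^2 - 2t + 9) + 7 = t^3 - 5t^2 - 2t + 16 = (t − 2)(t^2 - 3t - 8).
So |(t^3 - 5t^2 - 2t + 9) + 7| = |t − 2|·|t^2 - 3t - 8|.
Assume first that |t − 2| < 1, so |t| < 3. Then |t^2 - 3t - 8| ≤ 3^2 + 3·3 + 8 = 26.
Hence |(t^3 - 5t^2 - 2t + 9) + 7| ≤ 26|t − 2| < eps provided |t − 2| < eps/26.
Choosing delta = min(1, eps/26) ensures both conditions, hence |(t^3 - 5t^2 - 2t + 9) + 7| < eps.

delta = min(1, eps/26)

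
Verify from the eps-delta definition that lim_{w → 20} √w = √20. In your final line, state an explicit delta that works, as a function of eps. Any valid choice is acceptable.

Let eps > 0. We want delta > 0 such that 0 < |w − 20| < delta implies |√w − √20| < eps.
Multiplying by the conjugate, |√w − √20| = |w − 20|/(√w + √20).
Restrict delta ≤ 20 so that |w − 20| < 20 forces w > 0, and then √w + √20 > √20.
Hence |√w − √20| < |w − 20|/√20, which is < eps once |w − 20| < √20·eps.
Take delta = min(20, √20·eps). If 0 < |w − 20| < delta then w > 0 and |√w − √20| < |w − 20|/√20 < eps.

delta = min(20, √20·eps)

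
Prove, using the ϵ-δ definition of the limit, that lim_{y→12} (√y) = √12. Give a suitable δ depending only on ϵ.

Suppose ϵ > 0. We want δ > 0 such that 0 < |y − 12| < δ implies |√y − √12| < ϵ.
Rationalise: √y − √12 = (y − 12)/(√y + √12), so |√y − √12| = |y − 12|/(√y + √12).
Restrict δ ≤ 12 so that |y − 12| < 12 forces y > 0, and then √y + √12 > √12.
Hence |√y − √12| < |y − 12|/√12, which is < ϵ once |y − 12| < √12·ϵ.
Take δ = min(12, √12·ϵ). If 0 < |y − 12| < δ then y > 0 and |√y − √12| < |y − 12|/√12 < ϵ.

δ = min(12, √12·ϵ)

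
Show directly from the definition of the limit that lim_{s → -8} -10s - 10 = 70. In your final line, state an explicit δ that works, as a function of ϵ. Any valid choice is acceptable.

δ = ϵ/10

Let ϵ > 0 be given. We need δ > 0 so that 0 < |s + 8| < δ implies |(-10s - 10) − 70| < ϵ.
|(-10s - 10) − 70| = |-10s - 80| = 10|s + 8|.
Thus it suffices that |s + 8| < ϵ/10.
Choosing δ = ϵ/10 gives |(-10s - 10) − 70| = 10|s + 8| < ϵ whenever |s + 8| < δ.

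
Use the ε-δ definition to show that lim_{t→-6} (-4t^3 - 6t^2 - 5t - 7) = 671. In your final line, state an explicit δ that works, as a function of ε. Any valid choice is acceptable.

Let ε > 0 be given. We want δ > 0 such that 0 < |t + 6| < δ implies |(-4t^3 - 6t^2 - 5t - 7) − 671| < ε.
(-4t^3 - 6t^2 - 5t - 7) − 671 = -4t^3 - 6t^2 - 5t - 678 = (t + 6)(-4t^2 + 18t - 113).
So |(-4t^3 - 6t^2 - 5t - 7) − 671| = |t + 6|·|-4t^2 + 18t - 113|.
Require δ ≤ 1. Then |t + 6| < 1 gives |t| < 7, and by the triangle inequality |-4t^2 + 18t - 113| ≤ 4·7^2 + 18·7 + 113 = 435.
Hence |(-4t^3 - 6t^2 - 5t - 7) − 671| ≤ 435|t + 6| < ε provided |t + 6| < ε/435.
Take δ = min(1, ε/435). Then 0 < |t + 6| < δ gives both |t + 6| < 1 and |t + 6| < ε/435, so |(-4t^3 - 6t^2 - 5t - 7) − 671| < ε.

δ = min(1, ε/435)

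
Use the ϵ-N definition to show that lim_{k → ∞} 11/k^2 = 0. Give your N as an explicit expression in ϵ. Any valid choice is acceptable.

N = (11/ϵ)^{1/2}

Suppose ϵ > 0. For k ≥ 1, |11/k^2 − 0| = 11/k^2.
11/k^2 < ϵ ⇔ k^2 > 11/ϵ ⇔ k > (11/ϵ)^{1/2}.
Take N = (11/ϵ)^{1/2}. Then k > N implies 11/k^2 < ϵ.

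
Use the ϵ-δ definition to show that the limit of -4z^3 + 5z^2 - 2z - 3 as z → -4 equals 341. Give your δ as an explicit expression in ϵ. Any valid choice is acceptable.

δ = min(1, ϵ/291)

Let ϵ > 0. We want δ > 0 such that 0 < |z + 4| < δ implies |(-4z^3 + 5z^2 - 2z - 3) − 341| < ϵ.
(-4z^3 + 5z^2 - 2z - 3) − 341 = -4z^3 + 5z^2 - 2z - 344 = (z + 4)(-4z^2 + 21z - 86).
So |(-4z^3 + 5z^2 - 2z - 3) − 341| = |z + 4|·|-4z^2 + 21z - 86|.
Assume first that |z + 4| < 1, so |z| < 5. Then |-4z^2 + 21z - 86| ≤ 4·5^2 + 21·5 + 86 = 291.
Hence |(-4z^3 + 5z^2 - 2z - 3) − 341| ≤ 291|z + 4| < ϵ provided |z + 4| < ϵ/291.
Take δ = min(1, ϵ/291). Then 0 < |z + 4| < δ gives both |z + 4| < 1 and |z + 4| < ϵ/291, so |(-4z^3 + 5z^2 - 2z - 3) − 341| < ϵ.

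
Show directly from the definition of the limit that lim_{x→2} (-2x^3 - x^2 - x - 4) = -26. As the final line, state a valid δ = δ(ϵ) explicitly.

Let ϵ > 0. We want δ > 0 such that 0 < |x − 2| < δ implies |(-2x^3 - x^2 - x - 4) + 26| < ϵ.
(-2x^3 - x^2 - x - 4) + 26 = -2x^3 - x^2 - x + 22 = (x − 2)(-2x^2 - 5x - 11).
So |(-2x^3 - x^2 - x - 4) + 26| = |x − 2|·|-2x^2 - 5x - 11|.
Assume first that |x − 2| < 2, so |x| < 4. Then |-2x^2 - 5x - 11| ≤ 2·4^2 + 5·4 + 11 = 63.
Hence |(-2x^3 - x^2 - x - 4) + 26| ≤ 63|x − 2| < ϵ provided |x − 2| < ϵ/63.
Take δ = min(2, ϵ/63). Then 0 < |x − 2| < δ gives both |x − 2| < 2 and |x − 2| < ϵ/63, so |(-2x^3 - x^2 - x - 4) + 26| < ϵ.

δ = min(2, ϵ/63)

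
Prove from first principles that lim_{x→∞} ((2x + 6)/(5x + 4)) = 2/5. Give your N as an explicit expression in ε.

Let ε > 0 be given. We seek N > 0 such that x > N implies |(2x + 6)/(5x + 4) − (2/5)| < ε.
(2x + 6)/(5x + 4) − (2/5) = (5(2x + 6) − 2(5x + 4)) / (5(5x + 4)) = 22/(5(5x + 4)).
For x > 0 we have 5x + 4 > 5x, so |(2x + 6)/(5x + 4) − (2/5)| = 22/(5(5x + 4)) < 22/(5·5x) = (22/25)/x.
Thus |(2x + 6)/(5x + 4) − (2/5)| < ε whenever x > (22/25)/ε.
Take N = (22/25)/ε. If x > N then |(2x + 6)/(5x + 4) − (2/5)| < (22/25)/x < ε.

N = (22/25)/ε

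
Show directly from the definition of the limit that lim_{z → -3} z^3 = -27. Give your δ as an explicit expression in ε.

δ = min(1, ε/37)

Let ε > 0 be given. We seek δ > 0 with 0 < |z + 3| < δ ⇒ |z^3 + 27| < ε.
Factor: z^3 + 27 = (z + 3)(z^2 - 3z + 9), so |z^3 + 27| = |z + 3|·|z^2 - 3z + 9|.
Impose δ ≤ 1 so that |z| < 4; then |z^2 - 3z + 9| ≤ 37.
Hence |z^3 + 27| ≤ 37|z + 3|, which is < ε once |z + 3| < ε/37.
Take δ = min(1, ε/37). If 0 < |z + 3| < δ then both bounds hold and |z^3 + 27| ≤ 37|z + 3| < 37·(ε/37) = ε.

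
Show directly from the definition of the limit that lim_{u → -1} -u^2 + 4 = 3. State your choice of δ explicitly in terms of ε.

Let ε > 0. We want δ > 0 such that 0 < |u + 1| < δ implies |(-u^2 + 4) − 3| < ε.
(-u^2 + 4) − 3 = -u^2 + 1 = (u + 1)(-u + 1).
So |(-u^2 + 4) − 3| = |u + 1|·|-u + 1|.
Require δ ≤ 1. Then |u + 1| < 1 gives |u| < 2, and by the triangle inequality |-u + 1| ≤ 2 + 1 = 3.
Hence |(-u^2 + 4) − 3| ≤ 3|u + 1| < ε provided |u + 1| < ε/3.
Take δ = min(1, ε/3). Then 0 < |u + 1| < δ gives both |u + 1| < 1 and |u + 1| < ε/3, so |(-u^2 + 4) − 3| < ε.

δ = min(1, ε/3)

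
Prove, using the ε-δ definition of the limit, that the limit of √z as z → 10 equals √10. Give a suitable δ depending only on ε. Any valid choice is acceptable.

δ = min(10, √10·ε)

Let ε > 0. We want δ > 0 such that 0 < |z − 10| < δ implies |√z − √10| < ε.
Multiplying by the conjugate, |√z − √10| = |z − 10|/(√z + √10).
Restrict δ ≤ 10 so that |z − 10| < 10 forces z > 0, and then √z + √10 > √10.
Hence |√z − √10| < |z − 10|/√10, which is < ε once |z − 10| < √10·ε.
Take δ = min(10, √10·ε). If 0 < |z − 10| < δ then z > 0 and |√z − √10| < |z − 10|/√10 < ε.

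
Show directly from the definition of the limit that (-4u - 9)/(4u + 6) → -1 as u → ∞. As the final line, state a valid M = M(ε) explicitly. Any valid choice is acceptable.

Fix ε > 0. We seek M > 0 such that u > M implies |(-4u - 9)/(4u + 6) + 1| < ε.
(-4u - 9)/(4u + 6) + 1 = (4(-4u - 9) − (-4)(4u + 6)) / (4(4u + 6)) = -12/(4(4u + 6)).
For u > 0 we have 4u + 6 > 4u, so |(-4u - 9)/(4u + 6) + 1| = 12/(4(4u + 6)) < 12/(4·4u) = (3/4)/u.
Thus |(-4u - 9)/(4u + 6) + 1| < ε whenever u > (3/4)/ε.
Take M = (3/4)/ε. If u > M then |(-4u - 9)/(4u + 6) + 1| < (3/4)/u < ε.

M = (3/4)/ε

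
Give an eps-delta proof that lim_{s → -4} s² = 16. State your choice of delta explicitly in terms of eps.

delta = min(2, eps/10)

Let eps > 0 be given. We seek delta > 0 with 0 < |s + 4| < delta ⇒ |s² − 16| < eps.
Factor: s² − 16 = (s + 4)(s - 4), so |s² − 16| = |s + 4|·|s - 4|.
Impose delta ≤ 2 so that |s| < 6; then |s - 4| ≤ 10.
Hence |s² − 16| ≤ 10|s + 4|, which is < eps once |s + 4| < eps/10.
Take delta = min(2, eps/10). If 0 < |s + 4| < delta then both bounds hold and |s² − 16| ≤ 10|s + 4| < 10·(eps/10) = eps.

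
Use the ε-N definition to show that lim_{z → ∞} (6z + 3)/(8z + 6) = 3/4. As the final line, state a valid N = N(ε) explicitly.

N = (3/16)/ε

Let ε > 0. We seek N > 0 such that z > N implies |(6z + 3)/(8z + 6) − (3/4)| < ε.
(6z + 3)/(8z + 6) − (3/4) = (8(6z + 3) − 6(8z + 6)) / (8(8z + 6)) = -12/(8(8z + 6)).
For z > 0 we have 8z + 6 > 8z, so |(6z + 3)/(8z + 6) − (3/4)| = 12/(8(8z + 6)) < 12/(8·8z) = (3/16)/z.
Thus |(6z + 3)/(8z + 6) − (3/4)| < ε whenever z > (3/16)/ε.
Take N = (3/16)/ε. If z > N then |(6z + 3)/(8z + 6) − (3/4)| < (3/16)/z < ε.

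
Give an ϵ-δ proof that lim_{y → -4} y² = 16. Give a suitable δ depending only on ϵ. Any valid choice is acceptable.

δ = min(2, ϵ/10)

Suppose ϵ > 0. We seek δ > 0 with 0 < |y + 4| < δ ⇒ |y² − 16| < ϵ.
Factor: y² − 16 = (y + 4)(y - 4), so |y² − 16| = |y + 4|·|y - 4|.
Impose δ ≤ 2 so that |y| < 6; then |y - 4| ≤ 10.
Hence |y² − 16| ≤ 10|y + 4|, which is < ϵ once |y + 4| < ϵ/10.
Take δ = min(2, ϵ/10). If 0 < |y + 4| < δ then both bounds hold and |y² − 16| ≤ 10|y + 4| < 10·(ϵ/10) = ϵ.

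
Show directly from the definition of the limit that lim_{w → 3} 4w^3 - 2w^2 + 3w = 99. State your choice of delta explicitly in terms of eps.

delta = min(1, eps/137)

Suppose eps > 0. We want delta > 0 such that 0 < |w − 3| < delta implies |(4w^3 - 2w^2 + 3w) − 99| < eps.
(4w^3 - 2w^2 + 3w) − 99 = 4w^3 - 2w^2 + 3w - 99 = (w − 3)(4w^2 + 10w + 33).
So |(4w^3 - 2w^2 + 3w) − 99| = |w − 3|·|4w^2 + 10w + 33|.
Require delta ≤ 1. Then |w − 3| < 1 gives |w| < 4, and by the triangle inequality |4w^2 + 10w + 33| ≤ 4·4^2 + 10·4 + 33 = 137.
Hence |(4w^3 - 2w^2 + 3w) − 99| ≤ 137|w − 3| < eps provided |w − 3| < eps/137.
Choosing delta = min(1, eps/137) ensures both conditions, hence |(4w^3 - 2w^2 + 3w) − 99| < eps.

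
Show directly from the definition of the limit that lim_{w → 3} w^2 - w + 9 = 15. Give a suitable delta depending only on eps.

delta = min(1, eps/6)

Let eps > 0 be given. We want delta > 0 such that 0 < |w − 3| < delta implies |(w^2 - w + 9) − 15| < eps.
(w^2 - w + 9) − 15 = w^2 - w - 6 = (w − 3)(w + 2).
So |(w^2 - w + 9) − 15| = |w − 3|·|w + 2|.
Assume first that |w − 3| < 1, so |w| < 4. Then |w + 2| ≤ 4 + 2 = 6.
Hence |(w^2 - w + 9) − 15| ≤ 6|w − 3| < eps provided |w − 3| < eps/6.
Take delta = min(1, eps/6). Then 0 < |w − 3| < delta gives both |w − 3| < 1 and |w − 3| < eps/6, so |(w^2 - w + 9) − 15| < eps.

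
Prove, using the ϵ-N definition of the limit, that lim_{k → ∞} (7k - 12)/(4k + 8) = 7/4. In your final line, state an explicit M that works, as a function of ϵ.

Suppose ϵ > 0. For k ≥ 1, |(7k - 12)/(4k + 8) − (7/4)| = |-104|/(4(4k + 8)) = 104/(4(4k + 8)).
Since 4k + 8 ≥ 4k for k ≥ 1, this is ≤ 104/(4·4k) = (13/2)/k.
So |(7k - 12)/(4k + 8) − (7/4)| < ϵ whenever k > (13/2)/ϵ.
Take M = (13/2)/ϵ. If k > M then |(7k - 12)/(4k + 8) − (7/4)| ≤ (13/2)/k < ϵ.

M = (13/2)/ϵ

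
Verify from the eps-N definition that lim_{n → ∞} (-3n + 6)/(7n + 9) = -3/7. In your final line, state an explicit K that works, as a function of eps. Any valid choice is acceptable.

K = (69/49)/eps

Suppose eps > 0. For n ≥ 1, |(-3n + 6)/(7n + 9) + 3/7| = |69|/(7(7n + 9)) = 69/(7(7n + 9)).
Since 7n + 9 ≥ 7n for n ≥ 1, this is ≤ 69/(7·7n) = (69/49)/n.
So |(-3n + 6)/(7n + 9) + 3/7| < eps whenever n > (69/49)/eps.
Take K = (69/49)/eps. If n > K then |(-3n + 6)/(7n + 9) + 3/7| ≤ (69/49)/n < eps.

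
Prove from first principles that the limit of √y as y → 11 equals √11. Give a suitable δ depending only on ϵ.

δ = min(11, √11·ϵ)

Suppose ϵ > 0. We want δ > 0 such that 0 < |y − 11| < δ implies |√y − √11| < ϵ.
Rationalise: √y − √11 = (y − 11)/(√y + √11), so |√y − √11| = |y − 11|/(√y + √11).
Restrict δ ≤ 11 so that |y − 11| < 11 forces y > 0, and then √y + √11 > √11.
Hence |√y − √11| < |y − 11|/√11, which is < ϵ once |y − 11| < √11·ϵ.
Take δ = min(11, √11·ϵ). If 0 < |y − 11| < δ then y > 0 and |√y − √11| < |y − 11|/√11 < ϵ.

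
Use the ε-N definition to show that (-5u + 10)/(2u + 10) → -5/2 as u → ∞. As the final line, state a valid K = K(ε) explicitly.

Let ε > 0. We seek K > 0 such that u > K implies |(-5u + 10)/(2u + 10) + 5/2| < ε.
(-5u + 10)/(2u + 10) + 5/2 = (2(-5u + 10) − (-5)(2u + 10)) / (2(2u + 10)) = 70/(2(2u + 10)).
For u > 0 we have 2u + 10 > 2u, so |(-5u + 10)/(2u + 10) + 5/2| = 70/(2(2u + 10)) < 70/(2·2u) = (35/2)/u.
Thus |(-5u + 10)/(2u + 10) + 5/2| < ε whenever u > (35/2)/ε.
Take K = (35/2)/ε. If u > K then |(-5u + 10)/(2u + 10) + 5/2| < (35/2)/u < ε.

K = (35/2)/ε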